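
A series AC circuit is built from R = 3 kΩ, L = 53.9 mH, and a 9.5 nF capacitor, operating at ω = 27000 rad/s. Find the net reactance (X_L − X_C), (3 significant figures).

-2440 Ω

X_L = ωL = 1460 Ω
X_C = 1/(ωC) = 3900 Ω
X = 1460 − 3900 = -2440 Ω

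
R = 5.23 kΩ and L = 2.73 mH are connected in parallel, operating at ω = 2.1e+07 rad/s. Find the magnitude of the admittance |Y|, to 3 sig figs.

X_L = ωL = 57300 Ω
Parallel: admittances add. Y = 1/R + 1/(jωL)
Y = (0.000191 − j1.74e-05) S
|Y| = 0.000192 S → |Z| = 1/|Y| = 5210 Ω, ∠Z = −∠Y = 5.21°

192 μS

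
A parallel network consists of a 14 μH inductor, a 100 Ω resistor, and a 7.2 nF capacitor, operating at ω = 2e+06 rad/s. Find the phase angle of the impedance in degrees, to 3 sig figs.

64.9°

X_L = ωL = 28.0 Ω
X_C = 1/(ωC) = 69.4 Ω
Parallel: admittances add. Y = 1/R + 1/(jωL) + jωC
Y = (0.0100 − j0.0213) S
|Y| = 0.0235 S → |Z| = 1/|Y| = 42.5 Ω, ∠Z = −∠Y = 64.9°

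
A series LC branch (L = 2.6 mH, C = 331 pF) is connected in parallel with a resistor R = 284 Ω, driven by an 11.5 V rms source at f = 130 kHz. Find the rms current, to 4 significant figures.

ω = 2πf = 816800 rad/s
X_L = ωL = 2124 Ω
X_C = 1/(ωC) = 3699 Ω
Branch 1: Z₁ = R = 284.0 Ω
Branch 2 (series LC): Z₂ = j(X_L − X_C) = −j1575 Ω
Parallel: Z = Z₁Z₂/(Z₁+Z₂), |Z| = 279.5 Ω, ∠Z = -10.22°
I = V/|Z| = 11.5/279.5 = 41.15 mA

41.15 mA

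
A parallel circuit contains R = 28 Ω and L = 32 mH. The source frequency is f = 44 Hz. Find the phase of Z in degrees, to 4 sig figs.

72.47°

ω = 2πf = 276.5 rad/s
X_L = ωL = 8.847 Ω
Parallel: admittances add. Y = 1/R + 1/(jωL)
Y = (0.03571 − j0.1130) S
|Y| = 0.1185 S → |Z| = 1/|Y| = 8.436 Ω, ∠Z = −∠Y = 72.47°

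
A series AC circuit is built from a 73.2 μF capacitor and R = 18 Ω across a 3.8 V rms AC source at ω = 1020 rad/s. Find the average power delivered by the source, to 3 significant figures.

516 mW

X_C = 1/(ωC) = 13.4 Ω
Z = 18.0 − j13.4 Ω
|Z| = √(18.0² + 13.4²) = 22.4 Ω
∠Z = arctan(-13.4/18.0) = -36.7°
I = V/|Z| = 169 mA
P = VI cos φ = 3.8 × 0.169 × cos(-36.7°) = 516 mW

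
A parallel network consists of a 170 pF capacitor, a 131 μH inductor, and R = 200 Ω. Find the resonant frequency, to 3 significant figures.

1.07 MHz

ω₀ = 1/√(LC) = 1/√(0.000131 × 1.7e-10) = 6.701e+06 rad/s
f₀ = ω₀/(2π) = 1.07 MHz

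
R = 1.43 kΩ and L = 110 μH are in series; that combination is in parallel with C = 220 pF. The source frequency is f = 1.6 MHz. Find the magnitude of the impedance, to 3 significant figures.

520 Ω

ω = 2πf = 1.005e+07 rad/s
X_L = ωL = 1110 Ω
X_C = 1/(ωC) = 452 Ω
Branch 1 (R+jX_L): Z₁ = 1430 + j1110 Ω, |Z₁| = 1810 Ω
Branch 2 (−jX_C): Z₂ = −j452 Ω
Parallel: Z = Z₁Z₂/(Z₁+Z₂), |Z| = 520 Ω, ∠Z = -76.9°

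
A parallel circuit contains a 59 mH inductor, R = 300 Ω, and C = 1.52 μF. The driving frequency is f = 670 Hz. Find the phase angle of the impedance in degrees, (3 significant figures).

-35.4°

ω = 2πf = 4210 rad/s
X_L = ωL = 248 Ω
X_C = 1/(ωC) = 156 Ω
Parallel: admittances add. Y = 1/R + 1/(jωL) + jωC
Y = (0.00333 + j0.00237) S
|Y| = 0.00409 S → |Z| = 1/|Y| = 244 Ω, ∠Z = −∠Y = -35.4°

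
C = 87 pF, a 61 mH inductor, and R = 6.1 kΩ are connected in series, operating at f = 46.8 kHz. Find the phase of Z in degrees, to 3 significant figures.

ω = 2πf = 294100 rad/s
X_L = ωL = 17900 Ω
X_C = 1/(ωC) = 39100 Ω
Net reactance X = X_L − X_C = -21200 Ω
Z = 6100 − j21200 Ω
|Z| = √(6100² + 21200²) = 22000 Ω
∠Z = arctan(-21200/6100) = -73.9°

-73.9°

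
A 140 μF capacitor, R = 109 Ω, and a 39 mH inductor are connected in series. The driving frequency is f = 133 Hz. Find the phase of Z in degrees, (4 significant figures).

ω = 2πf = 835.7 rad/s
X_L = ωL = 32.59 Ω
X_C = 1/(ωC) = 8.548 Ω
Net reactance X = X_L − X_C = 24.04 Ω
Z = 109.0 + j24.04 Ω
|Z| = √(109.0² + 24.04²) = 111.6 Ω
∠Z = arctan(24.04/109.0) = 12.44°

12.44°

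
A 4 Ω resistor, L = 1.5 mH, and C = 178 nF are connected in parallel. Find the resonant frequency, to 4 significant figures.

9.740 kHz

ω₀ = 1/√(LC) = 1/√(0.0015 × 1.78e-07) = 61200 rad/s
f₀ = ω₀/(2π) = 9.740 kHz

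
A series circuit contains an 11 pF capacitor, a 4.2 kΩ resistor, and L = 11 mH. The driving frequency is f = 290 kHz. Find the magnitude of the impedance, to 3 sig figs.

ω = 2πf = 1.822e+06 rad/s
X_L = ωL = 20000 Ω
X_C = 1/(ωC) = 49900 Ω
Net reactance X = X_L − X_C = -29800 Ω
Z = 4200 − j29800 Ω
|Z| = √(4200² + 29800²) = 30100 Ω

30100 Ω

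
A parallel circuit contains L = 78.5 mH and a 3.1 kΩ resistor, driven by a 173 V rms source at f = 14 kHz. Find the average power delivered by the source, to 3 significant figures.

ω = 2πf = 87960 rad/s
X_L = ωL = 6910 Ω
Parallel: admittances add. Y = 1/R + 1/(jωL)
Y = (0.000323 − j0.000145) S
|Y| = 0.000354 S → |Z| = 1/|Y| = 2830 Ω, ∠Z = −∠Y = 24.2°
I = V/|Z| = 61.2 mA
P = VI cos φ = 173 × 0.0612 × cos(24.2°) = 9.65 W

9.65 W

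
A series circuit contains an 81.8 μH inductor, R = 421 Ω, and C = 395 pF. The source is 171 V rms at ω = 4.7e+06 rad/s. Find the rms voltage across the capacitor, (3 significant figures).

205 V

X_L = ωL = 384 Ω
X_C = 1/(ωC) = 539 Ω
Net reactance X = X_L − X_C = -154 Ω
Z = 421 − j154 Ω
|Z| = √(421² + 154²) = 448 Ω
I = V/|Z| = 381 mA
V_C = I·|Z_C| = 0.381 × 539 = 205 V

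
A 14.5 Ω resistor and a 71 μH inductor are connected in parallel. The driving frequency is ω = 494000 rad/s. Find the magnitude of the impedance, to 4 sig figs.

13.40 Ω

X_L = ωL = 35.07 Ω
Parallel: admittances add. Y = 1/R + 1/(jωL)
Y = (0.06897 − j0.02851) S
|Y| = 0.07463 S → |Z| = 1/|Y| = 13.40 Ω, ∠Z = −∠Y = 22.46°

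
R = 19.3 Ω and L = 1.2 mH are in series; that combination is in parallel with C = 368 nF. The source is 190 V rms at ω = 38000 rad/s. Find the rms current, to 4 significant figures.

X_L = ωL = 45.60 Ω
X_C = 1/(ωC) = 71.51 Ω
Branch 1 (R+jX_L): Z₁ = 19.30 + j45.60 Ω, |Z₁| = 49.52 Ω
Branch 2 (−jX_C): Z₂ = −j71.51 Ω
Parallel: Z = Z₁Z₂/(Z₁+Z₂), |Z| = 109.6 Ω, ∠Z = 30.38°
I = V/|Z| = 190/109.6 = 1.734 A

1.734 A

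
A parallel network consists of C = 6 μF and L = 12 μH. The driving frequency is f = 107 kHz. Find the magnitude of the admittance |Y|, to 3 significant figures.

ω = 2πf = 672300 rad/s
X_L = ωL = 8.07 Ω
X_C = 1/(ωC) = 0.248 Ω
Parallel: admittances add. Y = 1/(jωL) + jωC
Y = (0 + j3.91) S
|Y| = 3.91 S → |Z| = 1/|Y| = 0.256 Ω, ∠Z = −∠Y = -90.0°

3.91 S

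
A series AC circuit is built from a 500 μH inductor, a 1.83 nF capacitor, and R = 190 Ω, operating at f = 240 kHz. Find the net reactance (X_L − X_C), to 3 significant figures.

392 Ω

ω = 2πf = 1.508e+06 rad/s
X_L = ωL = 754 Ω
X_C = 1/(ωC) = 362 Ω
X = 754 − 362 = 392 Ω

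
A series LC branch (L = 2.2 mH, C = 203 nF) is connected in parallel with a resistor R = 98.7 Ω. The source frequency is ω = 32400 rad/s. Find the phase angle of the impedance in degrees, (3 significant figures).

X_L = ωL = 71.3 Ω
X_C = 1/(ωC) = 152 Ω
Branch 1: Z₁ = R = 98.7 Ω
Branch 2 (series LC): Z₂ = j(X_L − X_C) = −j80.8 Ω
Parallel: Z = Z₁Z₂/(Z₁+Z₂), |Z| = 62.5 Ω, ∠Z = -50.7°

-50.7°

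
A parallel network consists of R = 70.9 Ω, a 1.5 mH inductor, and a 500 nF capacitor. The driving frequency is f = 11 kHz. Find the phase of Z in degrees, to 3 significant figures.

-60.5°

ω = 2πf = 69120 rad/s
X_L = ωL = 104 Ω
X_C = 1/(ωC) = 28.9 Ω
Parallel: admittances add. Y = 1/R + 1/(jωL) + jωC
Y = (0.0141 + j0.0249) S
|Y| = 0.0286 S → |Z| = 1/|Y| = 34.9 Ω, ∠Z = −∠Y = -60.5°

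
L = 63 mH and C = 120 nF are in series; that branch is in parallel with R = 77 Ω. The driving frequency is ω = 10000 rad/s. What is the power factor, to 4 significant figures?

0.9352

X_L = ωL = 630.0 Ω
X_C = 1/(ωC) = 833.3 Ω
Branch 1: Z₁ = R = 77.00 Ω
Branch 2 (series LC): Z₂ = j(X_L − X_C) = −j203.3 Ω
Parallel: Z = Z₁Z₂/(Z₁+Z₂), |Z| = 72.01 Ω, ∠Z = -20.74°
cos φ = cos(-20.74°) = 0.9352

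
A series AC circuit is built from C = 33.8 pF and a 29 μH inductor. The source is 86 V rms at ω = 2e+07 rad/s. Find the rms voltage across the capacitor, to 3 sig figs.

X_L = ωL = 580 Ω
X_C = 1/(ωC) = 1480 Ω
Net reactance X = X_L − X_C = -899 Ω
Z = − j899 Ω
|Z| = √(0² + 899²) = 899 Ω
I = V/|Z| = 95.6 mA
V_C = I·|Z_C| = 0.0956 × 1480 = 141 V

141 V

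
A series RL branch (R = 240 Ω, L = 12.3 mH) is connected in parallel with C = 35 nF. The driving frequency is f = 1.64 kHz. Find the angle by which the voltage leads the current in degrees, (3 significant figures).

22.7°

ω = 2πf = 10300 rad/s
X_L = ωL = 127 Ω
X_C = 1/(ωC) = 2770 Ω
Branch 1 (R+jX_L): Z₁ = 240 + j127 Ω, |Z₁| = 271 Ω
Branch 2 (−jX_C): Z₂ = −j2770 Ω
Parallel: Z = Z₁Z₂/(Z₁+Z₂), |Z| = 283 Ω, ∠Z = 22.7°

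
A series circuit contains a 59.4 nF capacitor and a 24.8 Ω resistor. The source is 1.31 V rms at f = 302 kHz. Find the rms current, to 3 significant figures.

49.7 mA

ω = 2πf = 1.898e+06 rad/s
X_C = 1/(ωC) = 8.87 Ω
Z = 24.8 − j8.87 Ω
|Z| = √(24.8² + 8.87²) = 26.3 Ω
I = V/|Z| = 1.31/26.3 = 49.7 mA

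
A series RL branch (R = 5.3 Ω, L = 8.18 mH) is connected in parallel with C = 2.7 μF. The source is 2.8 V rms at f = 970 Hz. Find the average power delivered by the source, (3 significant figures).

16.5 mW

ω = 2πf = 6095 rad/s
X_L = ωL = 49.9 Ω
X_C = 1/(ωC) = 60.8 Ω
Branch 1 (R+jX_L): Z₁ = 5.30 + j49.9 Ω, |Z₁| = 50.1 Ω
Branch 2 (−jX_C): Z₂ = −j60.8 Ω
Parallel: Z = Z₁Z₂/(Z₁+Z₂), |Z| = 251 Ω, ∠Z = 58.0°
I = V/|Z| = 11.2 mA
P = VI cos φ = 2.8 × 0.0112 × cos(58.0°) = 16.5 mW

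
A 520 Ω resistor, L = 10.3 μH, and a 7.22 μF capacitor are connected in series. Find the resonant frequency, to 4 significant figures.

ω₀ = 1/√(LC) = 1/√(1.03e-05 × 7.22e-06) = 116000 rad/s
f₀ = ω₀/(2π) = 18.46 kHz

18.46 kHz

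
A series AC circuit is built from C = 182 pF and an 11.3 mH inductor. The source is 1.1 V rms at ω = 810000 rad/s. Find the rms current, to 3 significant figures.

X_L = ωL = 9150 Ω
X_C = 1/(ωC) = 6780 Ω
Net reactance X = X_L − X_C = 2370 Ω
Z = j2370 Ω
|Z| = √(0² + 2370²) = 2370 Ω
I = V/|Z| = 1.1/2370 = 464 μA

464 μA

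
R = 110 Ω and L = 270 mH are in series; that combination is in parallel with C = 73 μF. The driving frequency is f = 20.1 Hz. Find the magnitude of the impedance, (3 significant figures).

94.1 Ω

ω = 2πf = 126.3 rad/s
X_L = ωL = 34.1 Ω
X_C = 1/(ωC) = 108 Ω
Branch 1 (R+jX_L): Z₁ = 110 + j34.1 Ω, |Z₁| = 115 Ω
Branch 2 (−jX_C): Z₂ = −j108 Ω
Parallel: Z = Z₁Z₂/(Z₁+Z₂), |Z| = 94.1 Ω, ∠Z = -38.7°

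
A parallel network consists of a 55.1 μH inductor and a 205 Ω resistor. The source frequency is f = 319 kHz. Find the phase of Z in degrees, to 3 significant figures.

61.7°

ω = 2πf = 2.004e+06 rad/s
X_L = ωL = 110 Ω
Parallel: admittances add. Y = 1/R + 1/(jωL)
Y = (0.00488 − j0.00905) S
|Y| = 0.0103 S → |Z| = 1/|Y| = 97.2 Ω, ∠Z = −∠Y = 61.7°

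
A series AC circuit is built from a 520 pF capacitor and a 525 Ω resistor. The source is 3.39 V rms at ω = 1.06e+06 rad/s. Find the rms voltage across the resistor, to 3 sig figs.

0.942 V

X_C = 1/(ωC) = 1810 Ω
Z = 525 − j1810 Ω
|Z| = √(525² + 1810²) = 1890 Ω
I = V/|Z| = 1.79 mA
V_R = I·|Z_R| = 0.00179 × 525 = 0.942 V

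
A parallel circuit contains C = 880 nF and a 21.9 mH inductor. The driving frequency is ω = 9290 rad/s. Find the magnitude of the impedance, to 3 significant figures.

X_L = ωL = 203 Ω
X_C = 1/(ωC) = 122 Ω
Parallel: admittances add. Y = 1/(jωL) + jωC
Y = (0 + j0.00326) S
|Y| = 0.00326 S → |Z| = 1/|Y| = 307 Ω, ∠Z = −∠Y = -90.0°

307 Ω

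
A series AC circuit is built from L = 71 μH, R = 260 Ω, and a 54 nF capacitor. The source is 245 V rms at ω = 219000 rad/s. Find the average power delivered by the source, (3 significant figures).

X_L = ωL = 15.5 Ω
X_C = 1/(ωC) = 84.6 Ω
Net reactance X = X_L − X_C = -69.0 Ω
Z = 260 − j69.0 Ω
|Z| = √(260² + 69.0²) = 269 Ω
∠Z = arctan(-69.0/260) = -14.9°
I = V/|Z| = 911 mA
P = VI cos φ = 245 × 0.911 × cos(-14.9°) = 216 W

216 W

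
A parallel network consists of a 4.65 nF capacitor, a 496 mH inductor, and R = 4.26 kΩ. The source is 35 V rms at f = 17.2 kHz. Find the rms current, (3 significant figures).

18.8 mA

ω = 2πf = 108100 rad/s
X_L = ωL = 53600 Ω
X_C = 1/(ωC) = 1990 Ω
Parallel: admittances add. Y = 1/R + 1/(jωL) + jωC
Y = (0.000235 + j0.000484) S
|Y| = 0.000538 S → |Z| = 1/|Y| = 1860 Ω, ∠Z = −∠Y = -64.1°
I = V/|Z| = 35/1860 = 18.8 mA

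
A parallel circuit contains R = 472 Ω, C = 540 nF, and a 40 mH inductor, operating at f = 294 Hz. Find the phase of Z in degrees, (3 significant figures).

ω = 2πf = 1847 rad/s
X_L = ωL = 73.9 Ω
X_C = 1/(ωC) = 1000 Ω
Parallel: admittances add. Y = 1/R + 1/(jωL) + jωC
Y = (0.00212 − j0.0125) S
|Y| = 0.0127 S → |Z| = 1/|Y| = 78.7 Ω, ∠Z = −∠Y = 80.4°

80.4°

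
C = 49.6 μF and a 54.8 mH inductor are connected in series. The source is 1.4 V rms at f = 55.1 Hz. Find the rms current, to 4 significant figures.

ω = 2πf = 346.2 rad/s
X_L = ωL = 18.97 Ω
X_C = 1/(ωC) = 58.24 Ω
Net reactance X = X_L − X_C = -39.26 Ω
Z = − j39.26 Ω
|Z| = √(0² + 39.26²) = 39.26 Ω
I = V/|Z| = 1.4/39.26 = 35.66 mA

35.66 mA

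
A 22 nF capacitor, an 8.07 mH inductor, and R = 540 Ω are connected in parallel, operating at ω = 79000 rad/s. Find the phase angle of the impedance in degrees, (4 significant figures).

-5.228°

X_L = ωL = 637.5 Ω
X_C = 1/(ωC) = 575.4 Ω
Parallel: admittances add. Y = 1/R + 1/(jωL) + jωC
Y = (0.001852 + j0.0001694) S
|Y| = 0.001860 S → |Z| = 1/|Y| = 537.8 Ω, ∠Z = −∠Y = -5.228°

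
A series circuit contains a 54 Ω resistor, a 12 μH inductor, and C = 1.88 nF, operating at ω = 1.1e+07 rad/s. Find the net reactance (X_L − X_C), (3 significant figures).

X_L = ωL = 132 Ω
X_C = 1/(ωC) = 48.4 Ω
X = 132 − 48.4 = 83.6 Ω

83.6 Ω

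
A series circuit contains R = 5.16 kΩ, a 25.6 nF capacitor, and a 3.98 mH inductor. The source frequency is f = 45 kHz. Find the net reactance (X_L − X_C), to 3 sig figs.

ω = 2πf = 282700 rad/s
X_L = ωL = 1130 Ω
X_C = 1/(ωC) = 138 Ω
X = 1130 − 138 = 987 Ω

987 Ω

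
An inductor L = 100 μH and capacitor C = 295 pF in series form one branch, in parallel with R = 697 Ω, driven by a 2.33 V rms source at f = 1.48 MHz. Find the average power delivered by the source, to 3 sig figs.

7.79 mW

ω = 2πf = 9.299e+06 rad/s
X_L = ωL = 930 Ω
X_C = 1/(ωC) = 365 Ω
Branch 1: Z₁ = R = 697 Ω
Branch 2 (series LC): Z₂ = j(X_L − X_C) = j565 Ω
Parallel: Z = Z₁Z₂/(Z₁+Z₂), |Z| = 439 Ω, ∠Z = 51.0°
I = V/|Z| = 5.31 mA
P = VI cos φ = 2.33 × 0.00531 × cos(51.0°) = 7.79 mW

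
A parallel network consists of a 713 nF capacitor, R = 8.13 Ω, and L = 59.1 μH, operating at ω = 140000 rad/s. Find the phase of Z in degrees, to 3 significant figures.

9.71°

X_L = ωL = 8.27 Ω
X_C = 1/(ωC) = 10.0 Ω
Parallel: admittances add. Y = 1/R + 1/(jωL) + jωC
Y = (0.123 − j0.0210) S
|Y| = 0.125 S → |Z| = 1/|Y| = 8.01 Ω, ∠Z = −∠Y = 9.71°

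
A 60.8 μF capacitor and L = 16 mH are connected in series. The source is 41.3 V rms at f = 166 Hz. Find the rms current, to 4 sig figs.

ω = 2πf = 1043 rad/s
X_L = ωL = 16.69 Ω
X_C = 1/(ωC) = 15.77 Ω
Net reactance X = X_L − X_C = 0.9190 Ω
Z = j0.9190 Ω
|Z| = √(0² + 0.9190²) = 0.9190 Ω
I = V/|Z| = 41.3/0.9190 = 44.94 A

44.94 A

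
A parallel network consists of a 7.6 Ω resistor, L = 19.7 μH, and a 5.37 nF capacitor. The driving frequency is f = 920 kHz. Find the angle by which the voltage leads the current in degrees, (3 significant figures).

ω = 2πf = 5.781e+06 rad/s
X_L = ωL = 114 Ω
X_C = 1/(ωC) = 32.2 Ω
Parallel: admittances add. Y = 1/R + 1/(jωL) + jωC
Y = (0.132 + j0.0223) S
|Y| = 0.133 S → |Z| = 1/|Y| = 7.49 Ω, ∠Z = −∠Y = -9.60°

-9.60°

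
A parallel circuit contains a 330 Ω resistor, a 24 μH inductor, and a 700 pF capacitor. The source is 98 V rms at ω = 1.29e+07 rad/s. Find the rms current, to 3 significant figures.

X_L = ωL = 310 Ω
X_C = 1/(ωC) = 111 Ω
Parallel: admittances add. Y = 1/R + 1/(jωL) + jωC
Y = (0.00303 + j0.00580) S
|Y| = 0.00654 S → |Z| = 1/|Y| = 153 Ω, ∠Z = −∠Y = -62.4°
I = V/|Z| = 98/153 = 641 mA

641 mA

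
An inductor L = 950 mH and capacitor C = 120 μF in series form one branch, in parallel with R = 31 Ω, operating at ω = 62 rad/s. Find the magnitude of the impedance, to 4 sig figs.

28.68 Ω

X_L = ωL = 58.90 Ω
X_C = 1/(ωC) = 134.4 Ω
Branch 1: Z₁ = R = 31.00 Ω
Branch 2 (series LC): Z₂ = j(X_L − X_C) = −j75.51 Ω
Parallel: Z = Z₁Z₂/(Z₁+Z₂), |Z| = 28.68 Ω, ∠Z = -22.32°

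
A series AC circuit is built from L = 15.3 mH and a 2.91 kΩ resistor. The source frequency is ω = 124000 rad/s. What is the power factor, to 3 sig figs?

0.838

X_L = ωL = 1900 Ω
Z = 2910 + j1900 Ω
|Z| = √(2910² + 1900²) = 3470 Ω
∠Z = arctan(1900/2910) = 33.1°
cos φ = cos(33.1°) = 0.838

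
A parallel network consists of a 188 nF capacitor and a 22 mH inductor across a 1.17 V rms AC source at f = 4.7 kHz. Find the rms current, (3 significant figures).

ω = 2πf = 29530 rad/s
X_L = ωL = 650 Ω
X_C = 1/(ωC) = 180 Ω
Parallel: admittances add. Y = 1/(jωL) + jωC
Y = (0 + j0.00401) S
|Y| = 0.00401 S → |Z| = 1/|Y| = 249 Ω, ∠Z = −∠Y = -90.0°
I = V/|Z| = 1.17/249 = 4.69 mA

4.69 mA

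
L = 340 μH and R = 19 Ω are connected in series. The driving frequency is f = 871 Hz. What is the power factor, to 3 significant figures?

ω = 2πf = 5473 rad/s
X_L = ωL = 1.86 Ω
Z = 19.0 + j1.86 Ω
|Z| = √(19.0² + 1.86²) = 19.1 Ω
∠Z = arctan(1.86/19.0) = 5.59°
cos φ = cos(5.59°) = 0.995

0.995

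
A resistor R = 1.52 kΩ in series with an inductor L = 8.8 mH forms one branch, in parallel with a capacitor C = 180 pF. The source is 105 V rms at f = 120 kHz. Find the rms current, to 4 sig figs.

3.533 mA

ω = 2πf = 754000 rad/s
X_L = ωL = 6635 Ω
X_C = 1/(ωC) = 7368 Ω
Branch 1 (R+jX_L): Z₁ = 1520 + j6635 Ω, |Z₁| = 6807 Ω
Branch 2 (−jX_C): Z₂ = −j7368 Ω
Parallel: Z = Z₁Z₂/(Z₁+Z₂), |Z| = 29720 Ω, ∠Z = 12.85°
I = V/|Z| = 105/29720 = 3.533 mA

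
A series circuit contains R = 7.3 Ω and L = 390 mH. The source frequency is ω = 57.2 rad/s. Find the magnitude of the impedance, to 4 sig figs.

X_L = ωL = 22.31 Ω
Z = 7.300 + j22.31 Ω
|Z| = √(7.300² + 22.31²) = 23.47 Ω

23.47 Ω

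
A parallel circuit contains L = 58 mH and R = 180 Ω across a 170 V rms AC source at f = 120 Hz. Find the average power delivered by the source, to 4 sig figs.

160.6 W

ω = 2πf = 754.0 rad/s
X_L = ωL = 43.73 Ω
Parallel: admittances add. Y = 1/R + 1/(jωL)
Y = (0.005556 − j0.02287) S
|Y| = 0.02353 S → |Z| = 1/|Y| = 42.49 Ω, ∠Z = −∠Y = 76.34°
I = V/|Z| = 4.000 A
P = VI cos φ = 170 × 4.000 × cos(76.34°) = 160.6 W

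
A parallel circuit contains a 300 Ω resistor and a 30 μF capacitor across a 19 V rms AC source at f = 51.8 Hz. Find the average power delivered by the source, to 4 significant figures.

1.203 W

ω = 2πf = 325.5 rad/s
X_C = 1/(ωC) = 102.4 Ω
Parallel: admittances add. Y = 1/R + jωC
Y = (0.003333 + j0.009764) S
|Y| = 0.01032 S → |Z| = 1/|Y| = 96.92 Ω, ∠Z = −∠Y = -71.15°
I = V/|Z| = 196.0 mA
P = VI cos φ = 19 × 0.1960 × cos(-71.15°) = 1.203 W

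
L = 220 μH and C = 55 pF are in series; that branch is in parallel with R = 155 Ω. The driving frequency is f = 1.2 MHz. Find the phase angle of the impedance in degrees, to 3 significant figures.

-11.6°

ω = 2πf = 7.54e+06 rad/s
X_L = ωL = 1660 Ω
X_C = 1/(ωC) = 2410 Ω
Branch 1: Z₁ = R = 155 Ω
Branch 2 (series LC): Z₂ = j(X_L − X_C) = −j753 Ω
Parallel: Z = Z₁Z₂/(Z₁+Z₂), |Z| = 152 Ω, ∠Z = -11.6°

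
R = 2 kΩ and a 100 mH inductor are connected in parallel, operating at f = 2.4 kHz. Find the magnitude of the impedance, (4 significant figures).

ω = 2πf = 15080 rad/s
X_L = ωL = 1508 Ω
Parallel: admittances add. Y = 1/R + 1/(jωL)
Y = (0.0005000 − j0.0006631) S
|Y| = 0.0008305 S → |Z| = 1/|Y| = 1204 Ω, ∠Z = −∠Y = 52.98°

1204 Ω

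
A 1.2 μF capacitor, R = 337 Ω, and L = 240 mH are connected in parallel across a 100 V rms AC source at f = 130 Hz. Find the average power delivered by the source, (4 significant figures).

29.67 W

ω = 2πf = 816.8 rad/s
X_L = ωL = 196.0 Ω
X_C = 1/(ωC) = 1020 Ω
Parallel: admittances add. Y = 1/R + 1/(jωL) + jωC
Y = (0.002967 − j0.004121) S
|Y| = 0.005078 S → |Z| = 1/|Y| = 196.9 Ω, ∠Z = −∠Y = 54.24°
I = V/|Z| = 507.8 mA
P = VI cos φ = 100 × 0.5078 × cos(54.24°) = 29.67 W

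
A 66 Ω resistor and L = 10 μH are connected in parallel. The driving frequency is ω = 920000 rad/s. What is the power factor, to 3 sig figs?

X_L = ωL = 9.20 Ω
Parallel: admittances add. Y = 1/R + 1/(jωL)
Y = (0.0152 − j0.109) S
|Y| = 0.110 S → |Z| = 1/|Y| = 9.11 Ω, ∠Z = −∠Y = 82.1°
cos φ = cos(82.1°) = 0.138

0.138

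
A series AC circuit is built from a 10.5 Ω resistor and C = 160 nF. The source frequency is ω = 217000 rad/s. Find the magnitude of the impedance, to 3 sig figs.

X_C = 1/(ωC) = 28.8 Ω
Z = 10.5 − j28.8 Ω
|Z| = √(10.5² + 28.8²) = 30.7 Ω

30.7 Ω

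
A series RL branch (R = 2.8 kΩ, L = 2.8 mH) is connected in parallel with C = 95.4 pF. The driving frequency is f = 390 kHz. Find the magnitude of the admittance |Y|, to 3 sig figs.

ω = 2πf = 2.45e+06 rad/s
X_L = ωL = 6860 Ω
X_C = 1/(ωC) = 4280 Ω
Branch 1 (R+jX_L): Z₁ = 2800 + j6860 Ω, |Z₁| = 7410 Ω
Branch 2 (−jX_C): Z₂ = −j4280 Ω
Parallel: Z = Z₁Z₂/(Z₁+Z₂), |Z| = 8320 Ω, ∠Z = -64.9°
|Y| = 1/|Z| = 120 μS

120 μS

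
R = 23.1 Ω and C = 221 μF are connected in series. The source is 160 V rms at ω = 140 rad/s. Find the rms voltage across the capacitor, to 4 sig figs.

X_C = 1/(ωC) = 32.32 Ω
Z = 23.10 − j32.32 Ω
|Z| = √(23.10² + 32.32²) = 39.73 Ω
I = V/|Z| = 4.027 A
V_C = I·|Z_C| = 4.027 × 32.32 = 130.2 V

130.2 V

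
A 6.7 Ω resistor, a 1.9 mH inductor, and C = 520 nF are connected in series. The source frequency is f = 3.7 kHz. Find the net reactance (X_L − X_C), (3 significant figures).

ω = 2πf = 23250 rad/s
X_L = ωL = 44.2 Ω
X_C = 1/(ωC) = 82.7 Ω
X = 44.2 − 82.7 = -38.6 Ω

-38.6 Ω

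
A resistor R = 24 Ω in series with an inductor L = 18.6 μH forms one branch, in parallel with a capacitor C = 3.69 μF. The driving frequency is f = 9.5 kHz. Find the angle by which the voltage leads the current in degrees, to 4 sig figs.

-79.22°

ω = 2πf = 59690 rad/s
X_L = ωL = 1.110 Ω
X_C = 1/(ωC) = 4.540 Ω
Branch 1 (R+jX_L): Z₁ = 24.00 + j1.110 Ω, |Z₁| = 24.03 Ω
Branch 2 (−jX_C): Z₂ = −j4.540 Ω
Parallel: Z = Z₁Z₂/(Z₁+Z₂), |Z| = 4.499 Ω, ∠Z = -79.22°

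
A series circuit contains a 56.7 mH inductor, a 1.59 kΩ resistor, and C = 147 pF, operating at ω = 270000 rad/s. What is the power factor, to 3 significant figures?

0.159

X_L = ωL = 15300 Ω
X_C = 1/(ωC) = 25200 Ω
Net reactance X = X_L − X_C = -9890 Ω
Z = 1590 − j9890 Ω
|Z| = √(1590² + 9890²) = 10000 Ω
∠Z = arctan(-9890/1590) = -80.9°
cos φ = cos(-80.9°) = 0.159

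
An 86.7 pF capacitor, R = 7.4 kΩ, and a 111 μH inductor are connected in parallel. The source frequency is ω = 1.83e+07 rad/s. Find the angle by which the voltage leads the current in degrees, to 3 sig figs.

X_L = ωL = 2030 Ω
X_C = 1/(ωC) = 630 Ω
Parallel: admittances add. Y = 1/R + 1/(jωL) + jωC
Y = (0.000135 + j0.00109) S
|Y| = 0.00110 S → |Z| = 1/|Y| = 907 Ω, ∠Z = −∠Y = -83.0°

-83.0°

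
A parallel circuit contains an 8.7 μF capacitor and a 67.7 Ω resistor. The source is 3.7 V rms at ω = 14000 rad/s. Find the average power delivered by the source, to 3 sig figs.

202 mW

X_C = 1/(ωC) = 8.21 Ω
Parallel: admittances add. Y = 1/R + jωC
Y = (0.0148 + j0.122) S
|Y| = 0.123 S → |Z| = 1/|Y| = 8.15 Ω, ∠Z = −∠Y = -83.1°
I = V/|Z| = 454 mA
P = VI cos φ = 3.7 × 0.454 × cos(-83.1°) = 202 mW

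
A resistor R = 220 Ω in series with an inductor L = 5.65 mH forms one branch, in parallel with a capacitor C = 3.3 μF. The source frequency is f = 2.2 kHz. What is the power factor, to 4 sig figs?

ω = 2πf = 13820 rad/s
X_L = ωL = 78.10 Ω
X_C = 1/(ωC) = 21.92 Ω
Branch 1 (R+jX_L): Z₁ = 220.0 + j78.10 Ω, |Z₁| = 233.5 Ω
Branch 2 (−jX_C): Z₂ = −j21.92 Ω
Parallel: Z = Z₁Z₂/(Z₁+Z₂), |Z| = 22.54 Ω, ∠Z = -84.78°
cos φ = cos(-84.78°) = 0.09099

0.09099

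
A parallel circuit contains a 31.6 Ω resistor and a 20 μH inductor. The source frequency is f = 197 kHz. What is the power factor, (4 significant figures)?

ω = 2πf = 1.238e+06 rad/s
X_L = ωL = 24.76 Ω
Parallel: admittances add. Y = 1/R + 1/(jωL)
Y = (0.03165 − j0.04039) S
|Y| = 0.05131 S → |Z| = 1/|Y| = 19.49 Ω, ∠Z = −∠Y = 51.92°
cos φ = cos(51.92°) = 0.6167

0.6167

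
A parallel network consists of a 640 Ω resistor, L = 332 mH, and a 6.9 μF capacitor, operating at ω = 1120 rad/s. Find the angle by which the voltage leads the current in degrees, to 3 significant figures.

X_L = ωL = 372 Ω
X_C = 1/(ωC) = 129 Ω
Parallel: admittances add. Y = 1/R + 1/(jωL) + jωC
Y = (0.00156 + j0.00504) S
|Y| = 0.00528 S → |Z| = 1/|Y| = 190 Ω, ∠Z = −∠Y = -72.8°

-72.8°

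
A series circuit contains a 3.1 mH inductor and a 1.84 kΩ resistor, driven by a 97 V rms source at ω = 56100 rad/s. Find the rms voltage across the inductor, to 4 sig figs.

X_L = ωL = 173.9 Ω
Z = 1840 + j173.9 Ω
|Z| = √(1840² + 173.9²) = 1848 Ω
I = V/|Z| = 52.48 mA
V_L = I·|Z_L| = 0.05248 × 173.9 = 9.127 V

9.127 V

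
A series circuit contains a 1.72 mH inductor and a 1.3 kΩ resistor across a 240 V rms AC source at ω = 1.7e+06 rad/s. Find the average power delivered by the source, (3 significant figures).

7.31 W

X_L = ωL = 2920 Ω
Z = 1300 + j2920 Ω
|Z| = √(1300² + 2920²) = 3200 Ω
∠Z = arctan(2920/1300) = 66.0°
I = V/|Z| = 75.0 mA
P = VI cos φ = 240 × 0.0750 × cos(66.0°) = 7.31 W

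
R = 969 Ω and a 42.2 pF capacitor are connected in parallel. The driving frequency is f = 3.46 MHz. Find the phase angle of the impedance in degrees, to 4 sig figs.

-41.64°

ω = 2πf = 2.174e+07 rad/s
X_C = 1/(ωC) = 1090 Ω
Parallel: admittances add. Y = 1/R + jωC
Y = (0.001032 + j0.0009174) S
|Y| = 0.001381 S → |Z| = 1/|Y| = 724.2 Ω, ∠Z = −∠Y = -41.64°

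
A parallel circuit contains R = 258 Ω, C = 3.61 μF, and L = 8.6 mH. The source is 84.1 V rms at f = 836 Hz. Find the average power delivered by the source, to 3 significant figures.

ω = 2πf = 5253 rad/s
X_L = ωL = 45.2 Ω
X_C = 1/(ωC) = 52.7 Ω
Parallel: admittances add. Y = 1/R + 1/(jωL) + jωC
Y = (0.00388 − j0.00317) S
|Y| = 0.00501 S → |Z| = 1/|Y| = 200 Ω, ∠Z = −∠Y = 39.3°
I = V/|Z| = 421 mA
P = VI cos φ = 84.1 × 0.421 × cos(39.3°) = 27.4 W

27.4 W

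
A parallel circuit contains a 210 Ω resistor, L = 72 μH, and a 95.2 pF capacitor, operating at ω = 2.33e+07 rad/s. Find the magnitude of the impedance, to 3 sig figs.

199 Ω

X_L = ωL = 1680 Ω
X_C = 1/(ωC) = 451 Ω
Parallel: admittances add. Y = 1/R + 1/(jωL) + jωC
Y = (0.00476 + j0.00162) S
|Y| = 0.00503 S → |Z| = 1/|Y| = 199 Ω, ∠Z = −∠Y = -18.8°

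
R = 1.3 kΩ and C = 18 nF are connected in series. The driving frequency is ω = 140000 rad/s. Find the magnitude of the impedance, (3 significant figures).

X_C = 1/(ωC) = 397 Ω
Z = 1300 − j397 Ω
|Z| = √(1300² + 397²) = 1360 Ω

1360 Ω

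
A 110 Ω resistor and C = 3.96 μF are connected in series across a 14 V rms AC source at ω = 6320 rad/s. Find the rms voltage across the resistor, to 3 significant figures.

13.2 V

X_C = 1/(ωC) = 40.0 Ω
Z = 110 − j40.0 Ω
|Z| = √(110² + 40.0²) = 117 Ω
I = V/|Z| = 120 mA
V_R = I·|Z_R| = 0.120 × 110 = 13.2 V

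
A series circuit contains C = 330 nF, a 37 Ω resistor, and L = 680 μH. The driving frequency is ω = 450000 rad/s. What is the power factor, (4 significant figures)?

0.1227

X_L = ωL = 306.0 Ω
X_C = 1/(ωC) = 6.734 Ω
Net reactance X = X_L − X_C = 299.3 Ω
Z = 37.00 + j299.3 Ω
|Z| = √(37.00² + 299.3²) = 301.5 Ω
∠Z = arctan(299.3/37.00) = 82.95°
cos φ = cos(82.95°) = 0.1227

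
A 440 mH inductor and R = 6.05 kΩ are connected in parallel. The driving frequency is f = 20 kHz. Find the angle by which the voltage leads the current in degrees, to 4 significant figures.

6.244°

ω = 2πf = 125700 rad/s
X_L = ωL = 55290 Ω
Parallel: admittances add. Y = 1/R + 1/(jωL)
Y = (0.0001653 − j1.809e-05) S
|Y| = 0.0001663 S → |Z| = 1/|Y| = 6014 Ω, ∠Z = −∠Y = 6.244°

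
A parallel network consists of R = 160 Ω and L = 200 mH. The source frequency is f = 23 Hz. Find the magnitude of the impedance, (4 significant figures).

28.44 Ω

ω = 2πf = 144.5 rad/s
X_L = ωL = 28.90 Ω
Parallel: admittances add. Y = 1/R + 1/(jωL)
Y = (0.006250 − j0.03460) S
|Y| = 0.03516 S → |Z| = 1/|Y| = 28.44 Ω, ∠Z = −∠Y = 79.76°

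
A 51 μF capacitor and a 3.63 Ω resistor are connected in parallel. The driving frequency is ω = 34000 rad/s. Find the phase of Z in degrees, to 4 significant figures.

-80.97°

X_C = 1/(ωC) = 0.5767 Ω
Parallel: admittances add. Y = 1/R + jωC
Y = (0.2755 + j1.734) S
|Y| = 1.756 S → |Z| = 1/|Y| = 0.5696 Ω, ∠Z = −∠Y = -80.97°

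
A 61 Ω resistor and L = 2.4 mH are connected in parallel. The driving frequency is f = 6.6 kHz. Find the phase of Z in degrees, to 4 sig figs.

ω = 2πf = 41470 rad/s
X_L = ωL = 99.53 Ω
Parallel: admittances add. Y = 1/R + 1/(jωL)
Y = (0.01639 − j0.01005) S
|Y| = 0.01923 S → |Z| = 1/|Y| = 52.01 Ω, ∠Z = −∠Y = 31.50°

31.50°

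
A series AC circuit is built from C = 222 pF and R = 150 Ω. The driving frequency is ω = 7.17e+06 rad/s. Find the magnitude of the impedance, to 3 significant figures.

X_C = 1/(ωC) = 628 Ω
Z = 150 − j628 Ω
|Z| = √(150² + 628²) = 646 Ω

646 Ω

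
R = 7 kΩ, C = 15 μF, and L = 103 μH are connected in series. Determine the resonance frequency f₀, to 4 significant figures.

4.049 kHz

ω₀ = 1/√(LC) = 1/√(0.000103 × 1.5e-05) = 25440 rad/s
f₀ = ω₀/(2π) = 4.049 kHz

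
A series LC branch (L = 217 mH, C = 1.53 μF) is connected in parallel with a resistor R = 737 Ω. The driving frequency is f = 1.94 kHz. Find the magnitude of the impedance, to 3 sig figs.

ω = 2πf = 12190 rad/s
X_L = ωL = 2650 Ω
X_C = 1/(ωC) = 53.6 Ω
Branch 1: Z₁ = R = 737 Ω
Branch 2 (series LC): Z₂ = j(X_L − X_C) = j2590 Ω
Parallel: Z = Z₁Z₂/(Z₁+Z₂), |Z| = 709 Ω, ∠Z = 15.9°

709 Ω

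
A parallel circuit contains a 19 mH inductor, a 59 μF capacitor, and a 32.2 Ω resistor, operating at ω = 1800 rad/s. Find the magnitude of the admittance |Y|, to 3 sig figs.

83.0 mS

X_L = ωL = 34.2 Ω
X_C = 1/(ωC) = 9.42 Ω
Parallel: admittances add. Y = 1/R + 1/(jωL) + jωC
Y = (0.0311 + j0.0770) S
|Y| = 0.0830 S → |Z| = 1/|Y| = 12.0 Ω, ∠Z = −∠Y = -68.0°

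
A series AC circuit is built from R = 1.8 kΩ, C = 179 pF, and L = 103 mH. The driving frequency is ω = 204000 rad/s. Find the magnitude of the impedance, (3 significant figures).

X_L = ωL = 21000 Ω
X_C = 1/(ωC) = 27400 Ω
Net reactance X = X_L − X_C = -6370 Ω
Z = 1800 − j6370 Ω
|Z| = √(1800² + 6370²) = 6620 Ω

6620 Ω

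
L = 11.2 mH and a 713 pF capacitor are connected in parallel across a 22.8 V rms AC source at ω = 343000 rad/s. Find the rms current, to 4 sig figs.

X_L = ωL = 3842 Ω
X_C = 1/(ωC) = 4089 Ω
Parallel: admittances add. Y = 1/(jωL) + jωC
Y = (0 − j1.575e-05) S
|Y| = 1.575e-05 S → |Z| = 1/|Y| = 63500 Ω, ∠Z = −∠Y = 90.00°
I = V/|Z| = 22.8/63500 = 359.1 μA

359.1 μA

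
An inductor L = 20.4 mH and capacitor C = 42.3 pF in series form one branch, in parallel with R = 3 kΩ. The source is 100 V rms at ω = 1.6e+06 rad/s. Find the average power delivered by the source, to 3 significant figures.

X_L = ωL = 32600 Ω
X_C = 1/(ωC) = 14800 Ω
Branch 1: Z₁ = R = 3000 Ω
Branch 2 (series LC): Z₂ = j(X_L − X_C) = j17900 Ω
Parallel: Z = Z₁Z₂/(Z₁+Z₂), |Z| = 2960 Ω, ∠Z = 9.53°
I = V/|Z| = 33.8 mA
P = VI cos φ = 100 × 0.0338 × cos(9.53°) = 3.33 W

3.33 W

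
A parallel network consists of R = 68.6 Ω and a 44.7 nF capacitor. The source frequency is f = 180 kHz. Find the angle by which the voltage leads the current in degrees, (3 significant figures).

ω = 2πf = 1.131e+06 rad/s
X_C = 1/(ωC) = 19.8 Ω
Parallel: admittances add. Y = 1/R + jωC
Y = (0.0146 + j0.0506) S
|Y| = 0.0526 S → |Z| = 1/|Y| = 19.0 Ω, ∠Z = −∠Y = -73.9°

-73.9°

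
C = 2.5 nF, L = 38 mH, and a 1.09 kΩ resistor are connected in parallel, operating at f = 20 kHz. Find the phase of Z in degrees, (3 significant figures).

-6.51°

ω = 2πf = 125700 rad/s
X_L = ωL = 4780 Ω
X_C = 1/(ωC) = 3180 Ω
Parallel: admittances add. Y = 1/R + 1/(jωL) + jωC
Y = (0.000917 + j0.000105) S
|Y| = 0.000923 S → |Z| = 1/|Y| = 1080 Ω, ∠Z = −∠Y = -6.51°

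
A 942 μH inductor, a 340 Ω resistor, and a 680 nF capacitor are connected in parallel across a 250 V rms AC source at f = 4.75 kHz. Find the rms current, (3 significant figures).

ω = 2πf = 29850 rad/s
X_L = ωL = 28.1 Ω
X_C = 1/(ωC) = 49.3 Ω
Parallel: admittances add. Y = 1/R + 1/(jωL) + jωC
Y = (0.00294 − j0.0153) S
|Y| = 0.0156 S → |Z| = 1/|Y| = 64.3 Ω, ∠Z = −∠Y = 79.1°
I = V/|Z| = 250/64.3 = 3.89 A

3.89 A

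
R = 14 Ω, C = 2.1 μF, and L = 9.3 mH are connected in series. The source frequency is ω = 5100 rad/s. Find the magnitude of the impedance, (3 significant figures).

X_L = ωL = 47.4 Ω
X_C = 1/(ωC) = 93.4 Ω
Net reactance X = X_L − X_C = -45.9 Ω
Z = 14.0 − j45.9 Ω
|Z| = √(14.0² + 45.9²) = 48.0 Ω

48.0 Ω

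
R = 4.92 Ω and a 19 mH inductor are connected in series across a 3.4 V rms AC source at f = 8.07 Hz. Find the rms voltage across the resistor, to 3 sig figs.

ω = 2πf = 50.71 rad/s
X_L = ωL = 0.963 Ω
Z = 4.92 + j0.963 Ω
|Z| = √(4.92² + 0.963²) = 5.01 Ω
I = V/|Z| = 678 mA
V_R = I·|Z_R| = 0.678 × 4.92 = 3.34 V

3.34 V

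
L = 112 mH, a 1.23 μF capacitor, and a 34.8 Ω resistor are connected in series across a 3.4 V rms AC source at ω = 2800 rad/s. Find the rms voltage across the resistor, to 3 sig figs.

2.83 V

X_L = ωL = 314 Ω
X_C = 1/(ωC) = 290 Ω
Net reactance X = X_L − X_C = 23.2 Ω
Z = 34.8 + j23.2 Ω
|Z| = √(34.8² + 23.2²) = 41.8 Ω
I = V/|Z| = 81.2 mA
V_R = I·|Z_R| = 0.0812 × 34.8 = 2.83 V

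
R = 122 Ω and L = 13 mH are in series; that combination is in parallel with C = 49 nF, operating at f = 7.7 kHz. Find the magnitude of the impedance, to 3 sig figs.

ω = 2πf = 48380 rad/s
X_L = ωL = 629 Ω
X_C = 1/(ωC) = 422 Ω
Branch 1 (R+jX_L): Z₁ = 122 + j629 Ω, |Z₁| = 641 Ω
Branch 2 (−jX_C): Z₂ = −j422 Ω
Parallel: Z = Z₁Z₂/(Z₁+Z₂), |Z| = 1120 Ω, ∠Z = -70.5°

1120 Ω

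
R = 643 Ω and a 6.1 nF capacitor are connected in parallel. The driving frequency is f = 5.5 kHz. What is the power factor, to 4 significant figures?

ω = 2πf = 34560 rad/s
X_C = 1/(ωC) = 4744 Ω
Parallel: admittances add. Y = 1/R + jωC
Y = (0.001555 + j0.0002108) S
|Y| = 0.001569 S → |Z| = 1/|Y| = 637.2 Ω, ∠Z = −∠Y = -7.719°
cos φ = cos(-7.719°) = 0.9909

0.9909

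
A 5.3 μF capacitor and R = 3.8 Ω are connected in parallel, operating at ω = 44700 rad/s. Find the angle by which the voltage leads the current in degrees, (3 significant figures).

X_C = 1/(ωC) = 4.22 Ω
Parallel: admittances add. Y = 1/R + jωC
Y = (0.263 + j0.237) S
|Y| = 0.354 S → |Z| = 1/|Y| = 2.82 Ω, ∠Z = −∠Y = -42.0°

-42.0°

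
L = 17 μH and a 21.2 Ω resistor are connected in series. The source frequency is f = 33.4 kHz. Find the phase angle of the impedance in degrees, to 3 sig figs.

ω = 2πf = 209900 rad/s
X_L = ωL = 3.57 Ω
Z = 21.2 + j3.57 Ω
|Z| = √(21.2² + 3.57²) = 21.5 Ω
∠Z = arctan(3.57/21.2) = 9.55°

9.55°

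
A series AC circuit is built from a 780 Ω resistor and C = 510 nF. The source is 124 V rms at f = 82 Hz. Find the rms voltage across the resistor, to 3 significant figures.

24.9 V

ω = 2πf = 515.2 rad/s
X_C = 1/(ωC) = 3810 Ω
Z = 780 − j3810 Ω
|Z| = √(780² + 3810²) = 3880 Ω
I = V/|Z| = 31.9 mA
V_R = I·|Z_R| = 0.0319 × 780 = 24.9 V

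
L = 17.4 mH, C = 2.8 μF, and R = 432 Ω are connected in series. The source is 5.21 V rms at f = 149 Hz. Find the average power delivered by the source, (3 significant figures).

ω = 2πf = 936.2 rad/s
X_L = ωL = 16.3 Ω
X_C = 1/(ωC) = 381 Ω
Net reactance X = X_L − X_C = -365 Ω
Z = 432 − j365 Ω
|Z| = √(432² + 365²) = 566 Ω
∠Z = arctan(-365/432) = -40.2°
I = V/|Z| = 9.21 mA
P = VI cos φ = 5.21 × 0.00921 × cos(-40.2°) = 36.6 mW

36.6 mW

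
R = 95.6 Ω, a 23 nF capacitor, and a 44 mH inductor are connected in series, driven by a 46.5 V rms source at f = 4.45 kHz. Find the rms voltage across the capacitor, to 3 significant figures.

214 V

ω = 2πf = 27960 rad/s
X_L = ωL = 1230 Ω
X_C = 1/(ωC) = 1560 Ω
Net reactance X = X_L − X_C = -325 Ω
Z = 95.6 − j325 Ω
|Z| = √(95.6² + 325²) = 339 Ω
I = V/|Z| = 137 mA
V_C = I·|Z_C| = 0.137 × 1560 = 214 V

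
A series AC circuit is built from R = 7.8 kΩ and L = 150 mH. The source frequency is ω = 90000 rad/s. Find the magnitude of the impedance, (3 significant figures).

X_L = ωL = 13500 Ω
Z = 7800 + j13500 Ω
|Z| = √(7800² + 13500²) = 15600 Ω

15600 Ω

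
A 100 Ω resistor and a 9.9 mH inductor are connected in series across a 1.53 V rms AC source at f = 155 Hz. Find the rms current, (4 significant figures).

15.23 mA

ω = 2πf = 973.9 rad/s
X_L = ωL = 9.642 Ω
Z = 100.0 + j9.642 Ω
|Z| = √(100.0² + 9.642²) = 100.5 Ω
I = V/|Z| = 1.53/100.5 = 15.23 mA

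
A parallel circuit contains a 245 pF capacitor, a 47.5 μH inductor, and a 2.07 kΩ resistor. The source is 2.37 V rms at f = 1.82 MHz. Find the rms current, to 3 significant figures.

ω = 2πf = 1.144e+07 rad/s
X_L = ωL = 543 Ω
X_C = 1/(ωC) = 357 Ω
Parallel: admittances add. Y = 1/R + 1/(jωL) + jωC
Y = (0.000483 + j0.000961) S
|Y| = 0.00108 S → |Z| = 1/|Y| = 930 Ω, ∠Z = −∠Y = -63.3°
I = V/|Z| = 2.37/930 = 2.55 mA

2.55 mA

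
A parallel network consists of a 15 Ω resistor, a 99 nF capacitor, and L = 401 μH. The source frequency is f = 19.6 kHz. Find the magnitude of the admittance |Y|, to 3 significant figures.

67.2 mS

ω = 2πf = 123200 rad/s
X_L = ωL = 49.4 Ω
X_C = 1/(ωC) = 82.0 Ω
Parallel: admittances add. Y = 1/R + 1/(jωL) + jωC
Y = (0.0667 − j0.00806) S
|Y| = 0.0672 S → |Z| = 1/|Y| = 14.9 Ω, ∠Z = −∠Y = 6.89°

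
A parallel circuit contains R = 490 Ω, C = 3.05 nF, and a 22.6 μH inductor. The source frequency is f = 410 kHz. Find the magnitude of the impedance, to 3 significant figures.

ω = 2πf = 2.576e+06 rad/s
X_L = ωL = 58.2 Ω
X_C = 1/(ωC) = 127 Ω
Parallel: admittances add. Y = 1/R + 1/(jωL) + jωC
Y = (0.00204 − j0.00932) S
|Y| = 0.00954 S → |Z| = 1/|Y| = 105 Ω, ∠Z = −∠Y = 77.6°

105 Ω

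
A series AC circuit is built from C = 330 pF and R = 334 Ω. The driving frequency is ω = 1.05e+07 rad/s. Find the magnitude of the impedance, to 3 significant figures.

X_C = 1/(ωC) = 289 Ω
Z = 334 − j289 Ω
|Z| = √(334² + 289²) = 441 Ω

441 Ω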